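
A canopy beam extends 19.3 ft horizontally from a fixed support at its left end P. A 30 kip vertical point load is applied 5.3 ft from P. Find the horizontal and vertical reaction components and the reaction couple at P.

P_x = 0, P_y = 30.00 kip, M_P = 159.0 kip·ft

ΣF_x = 0: P_x = 0.
ΣF_y = 0: P_y − 30 = 0 → P_y = 30.00 kip.
ΣM about P: M_P − 30·5.3 = 0 → M_P = 159.0 kip·ft.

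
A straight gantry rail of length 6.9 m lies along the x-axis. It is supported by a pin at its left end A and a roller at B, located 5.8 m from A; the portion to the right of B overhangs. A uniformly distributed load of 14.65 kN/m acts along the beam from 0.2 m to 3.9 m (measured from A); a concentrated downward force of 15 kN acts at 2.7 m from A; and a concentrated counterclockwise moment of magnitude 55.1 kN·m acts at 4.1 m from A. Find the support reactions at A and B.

A_x = 0, A_y = 52.56 kN, B_y = 16.64 kN

Resultant of the distributed load: 14.65 × 3.7 = 54.205 kN at 2.05 m from A.
Taking moments about A: B_y·5.8 − (14.65·3.7)·2.05 − 15·2.7 + 55.1 = 0 → B_y = 96.52025/5.8 = 16.6414 ≈ 16.64 kN.
ΣF_y = 0: A_y + 16.6414 − 14.65·3.7 − 15 = 0 → A_y = 52.56 kN.
ΣF_x = 0: no horizontal applied forces, so A_x = 0.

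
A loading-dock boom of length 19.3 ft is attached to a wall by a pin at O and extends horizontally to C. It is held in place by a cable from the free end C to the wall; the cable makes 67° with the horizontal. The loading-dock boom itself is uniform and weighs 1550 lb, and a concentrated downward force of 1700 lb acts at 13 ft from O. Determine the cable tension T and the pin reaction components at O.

ΣM about O: T·sin67°·19.3 − 1550·9.65 − 1700·13 = 0 → T = 37057.5/(19.3·0.920505) = 2085.9 ≈ 2086 lb.
ΣF_x = 0: O_x − T·cos67° = 0 → O_x = 2085.9 × 0.390731 = 815.0 lb.
ΣF_y = 0: O_y + T·sin67° − 1550 − 1700 = 0 → O_y = 3250 − 2085.9 × 0.920505 = 1330 lb.

T = 2086 lb, O_x = 815.0 lb, O_y = 1330 lb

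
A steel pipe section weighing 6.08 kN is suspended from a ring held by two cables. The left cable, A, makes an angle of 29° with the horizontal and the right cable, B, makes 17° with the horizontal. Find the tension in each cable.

T_A = 8.083 kN, T_B = 7.392 kN

ΣF_x = 0: −T_A·cos29° + T_B·cos17° = 0 → T_B = 0.914583·T_A.
ΣF_y = 0: T_A·sin29° + T_B·sin17° = 6.08.
Substitute: T_A·(0.48481 + 0.914583·0.292372) = 6.08 → T_A = 8.08287 ≈ 8.083 kN.
Then T_B = 0.914583 × 8.08287 = 7.392 kN.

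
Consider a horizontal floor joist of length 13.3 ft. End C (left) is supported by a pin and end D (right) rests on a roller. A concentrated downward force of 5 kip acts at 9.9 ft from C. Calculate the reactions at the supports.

ΣM about C: D_y·13.3 − 5·9.9 = 0 → D_y = 49.5/13.3 = 3.7218 ≈ 3.722 kip.
ΣF_y = 0: C_y + 3.7218 − 5 = 0 → C_y = 1.278 kip.
ΣF_x = 0: no horizontal applied forces, so C_x = 0.

C_x = 0, C_y = 1.278 kip, D_y = 3.722 kip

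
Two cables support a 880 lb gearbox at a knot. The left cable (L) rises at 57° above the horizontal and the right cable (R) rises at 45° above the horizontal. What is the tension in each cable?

T_L = 636.2 lb, T_R = 490.0 lb

ΣF_x = 0: −T_L·cos57° + T_R·cos45° = 0 → T_R = 0.770236·T_L.
ΣF_y = 0: T_L·sin57° + T_R·sin45° = 880.
Substitute: T_L·(0.838671 + 0.770236·0.707107) = 880 → T_L = 636.155 ≈ 636.2 lb.
Then T_R = 0.770236 × 636.155 = 490.0 lb.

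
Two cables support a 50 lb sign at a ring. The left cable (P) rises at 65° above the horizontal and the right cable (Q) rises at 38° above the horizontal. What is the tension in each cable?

ΣF_x = 0: −T_P·cos65° + T_Q·cos38° = 0 → T_Q = 0.53631·T_P.
ΣF_y = 0: T_P·sin65° + T_Q·sin38° = 50.
Substitute: T_P·(0.906308 + 0.53631·0.615661) = 50 → T_P = 40.4369 ≈ 40.44 lb.
Then T_Q = 0.53631 × 40.4369 = 21.69 lb.

T_P = 40.44 lb, T_Q = 21.69 lb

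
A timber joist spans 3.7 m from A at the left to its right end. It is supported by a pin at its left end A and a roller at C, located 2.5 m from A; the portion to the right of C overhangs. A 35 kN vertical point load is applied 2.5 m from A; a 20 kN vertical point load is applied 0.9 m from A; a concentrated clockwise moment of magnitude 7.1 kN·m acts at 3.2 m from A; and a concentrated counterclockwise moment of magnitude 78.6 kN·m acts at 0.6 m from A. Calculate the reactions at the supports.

Moments about A: C_y·2.5 − 35·2.5 − 20·0.9 − 7.1 + 78.6 = 0 → C_y = 34/2.5 = 13.60 kN.
ΣF_y = 0: A_y + 13.6 − 35 − 20 = 0 → A_y = 41.40 kN.
ΣF_x = 0: no horizontal applied forces, so A_x = 0.

A_x = 0, A_y = 41.40 kN, C_y = 13.60 kN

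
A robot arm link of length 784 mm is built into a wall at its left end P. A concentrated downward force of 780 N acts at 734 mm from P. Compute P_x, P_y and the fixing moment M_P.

P_x = 0, P_y = 780.0 N, M_P = 572500 N·mm

ΣF_x = 0: P_x = 0.
ΣF_y = 0: P_y − 780 = 0 → P_y = 780.0 N.
ΣM about P: M_P − 780·734 = 0 → M_P = 572500 N·mm.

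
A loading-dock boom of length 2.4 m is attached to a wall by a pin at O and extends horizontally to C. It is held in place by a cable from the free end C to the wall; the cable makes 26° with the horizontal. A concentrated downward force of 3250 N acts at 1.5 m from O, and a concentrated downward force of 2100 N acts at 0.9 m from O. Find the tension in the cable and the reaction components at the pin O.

T = 6430 N, O_x = 5779 N, O_y = 2531 N

ΣM about O: T·sin26°·2.4 − 3250·1.5 − 2100·0.9 = 0 → T = 6765/(2.4·0.438371) = 6430.06 ≈ 6430 N.
ΣF_x = 0: O_x − T·cos26° = 0 → O_x = 6430.06 × 0.898794 = 5779 N.
ΣF_y = 0: O_y + T·sin26° − 3250 − 2100 = 0 → O_y = 5350 − 6430.06 × 0.438371 = 2531 N.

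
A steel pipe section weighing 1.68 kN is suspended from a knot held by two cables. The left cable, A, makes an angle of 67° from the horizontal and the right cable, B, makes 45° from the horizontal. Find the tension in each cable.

ΣF_x = 0: −T_A·cos67° + T_B·cos45° = 0 → T_B = 0.552577·T_A.
ΣF_y = 0: T_A·sin67° + T_B·sin45° = 1.68.
Substitute: T_A·(0.920505 + 0.552577·0.707107) = 1.68 → T_A = 1.28123 ≈ 1.281 kN.
Then T_B = 0.552577 × 1.28123 = 0.7080 kN.

T_A = 1.281 kN, T_B = 0.7080 kN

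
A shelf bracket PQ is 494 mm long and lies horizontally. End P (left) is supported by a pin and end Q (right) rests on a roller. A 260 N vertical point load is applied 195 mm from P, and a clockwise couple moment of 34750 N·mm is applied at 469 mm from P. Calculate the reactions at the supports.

P_x = 0, P_y = 87.02 N, Q_y = 173.0 N

Taking moments about P: Q_y·494 − 260·195 − 34750 = 0 → Q_y = 85450/494 = 172.976 ≈ 173.0 N.
ΣF_y = 0: P_y + 172.976 − 260 = 0 → P_y = 87.02 N.
ΣF_x = 0: no horizontal applied forces, so P_x = 0.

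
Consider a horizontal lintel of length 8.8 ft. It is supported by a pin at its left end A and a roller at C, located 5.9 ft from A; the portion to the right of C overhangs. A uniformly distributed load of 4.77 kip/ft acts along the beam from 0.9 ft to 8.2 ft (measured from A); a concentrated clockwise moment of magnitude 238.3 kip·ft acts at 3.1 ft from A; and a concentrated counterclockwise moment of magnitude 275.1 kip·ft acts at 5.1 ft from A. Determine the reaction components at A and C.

A_x = 0, A_y = 14.20 kip, C_y = 20.62 kip

Resultant of the distributed load: 4.77 × 7.3 = 34.821 kip at 4.55 ft from A.
Taking moments about A: C_y·5.9 − (4.77·7.3)·4.55 − 238.3 + 275.1 = 0 → C_y = 121.63555/5.9 = 20.6162 ≈ 20.62 kip.
ΣF_y = 0: A_y + 20.6162 − 4.77·7.3 = 0 → A_y = 14.20 kip.
ΣF_x = 0: no horizontal applied forces, so A_x = 0.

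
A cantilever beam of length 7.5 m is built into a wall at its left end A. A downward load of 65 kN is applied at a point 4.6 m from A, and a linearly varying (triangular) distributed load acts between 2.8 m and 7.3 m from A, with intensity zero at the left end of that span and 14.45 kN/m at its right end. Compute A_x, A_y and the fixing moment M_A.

A_x = 0, A_y = 97.51 kN, M_A = 487.6 kN·m

Resultant of the triangular load: ½ × 14.45 × 4.5 = 32.5125 kN, acting at 5.8 m from A (one-third of the span from the peak).
ΣF_x = 0: A_x = 0.
ΣF_y = 0: A_y − 65 − ½·14.45·4.5 = 0 → A_y = 97.51 kN.
ΣM about A: M_A − 65·4.6 − (½·14.45·4.5)·5.8 = 0 → M_A = 487.6 kN·m.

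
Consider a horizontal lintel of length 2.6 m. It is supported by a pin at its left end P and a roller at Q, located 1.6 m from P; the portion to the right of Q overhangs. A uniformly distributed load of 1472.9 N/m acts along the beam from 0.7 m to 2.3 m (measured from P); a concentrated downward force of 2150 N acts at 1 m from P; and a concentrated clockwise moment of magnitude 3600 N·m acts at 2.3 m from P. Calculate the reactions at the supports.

Resultant of the distributed load: 1472.9 × 1.6 = 2356.64 N at 1.5 m from P.
Taking moments about P: Q_y·1.6 − (1472.9·1.6)·1.5 − 2150·1 − 3600 = 0 → Q_y = 9284.96/1.6 = 5803.1 ≈ 5803 N.
ΣF_y = 0: P_y + 5803.1 − 1472.9·1.6 − 2150 = 0 → P_y = -1296 N.
ΣF_x = 0: no horizontal applied forces, so P_x = 0.

P_x = 0, P_y = -1296 N, Q_y = 5803 N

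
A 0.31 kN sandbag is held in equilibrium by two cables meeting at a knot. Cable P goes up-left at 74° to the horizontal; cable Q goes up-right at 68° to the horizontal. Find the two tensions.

ΣF_x = 0: −T_P·cos74° + T_Q·cos68° = 0 → T_Q = 0.735805·T_P.
ΣF_y = 0: T_P·sin74° + T_Q·sin68° = 0.31.
Substitute: T_P·(0.961262 + 0.735805·0.927184) = 0.31 → T_P = 0.188623 ≈ 0.1886 kN.
Then T_Q = 0.735805 × 0.188623 = 0.1388 kN.

T_P = 0.1886 kN, T_Q = 0.1388 kN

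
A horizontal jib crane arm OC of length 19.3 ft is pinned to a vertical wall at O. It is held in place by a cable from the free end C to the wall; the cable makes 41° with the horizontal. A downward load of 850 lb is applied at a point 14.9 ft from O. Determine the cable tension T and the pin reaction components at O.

T = 1000 lb, O_x = 754.9 lb, O_y = 193.8 lb

ΣM about O: T·sin41°·19.3 − 850·14.9 = 0 → T = 12665/(19.3·0.656059) = 1000.24 ≈ 1000 lb.
ΣF_x = 0: O_x − T·cos41° = 0 → O_x = 1000.24 × 0.75471 = 754.9 lb.
ΣF_y = 0: O_y + T·sin41° − 850 = 0 → O_y = 850 − 1000.24 × 0.656059 = 193.8 lb.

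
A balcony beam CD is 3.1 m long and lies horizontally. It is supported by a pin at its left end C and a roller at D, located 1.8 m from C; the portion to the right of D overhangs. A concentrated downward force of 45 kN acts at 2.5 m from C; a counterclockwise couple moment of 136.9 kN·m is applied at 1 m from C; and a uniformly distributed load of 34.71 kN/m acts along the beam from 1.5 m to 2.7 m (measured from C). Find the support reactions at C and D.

Resultant of the distributed load: 34.71 × 1.2 = 41.652 kN at 2.1 m from C.
ΣM about C: D_y·1.8 − 45·2.5 + 136.9 − (34.71·1.2)·2.1 = 0 → D_y = 63.0692/1.8 = 35.0384 ≈ 35.04 kN.
ΣF_y = 0: C_y + 35.0384 − 45 − 34.71·1.2 = 0 → C_y = 51.61 kN.
ΣF_x = 0: no horizontal applied forces, so C_x = 0.

C_x = 0, C_y = 51.61 kN, D_y = 35.04 kN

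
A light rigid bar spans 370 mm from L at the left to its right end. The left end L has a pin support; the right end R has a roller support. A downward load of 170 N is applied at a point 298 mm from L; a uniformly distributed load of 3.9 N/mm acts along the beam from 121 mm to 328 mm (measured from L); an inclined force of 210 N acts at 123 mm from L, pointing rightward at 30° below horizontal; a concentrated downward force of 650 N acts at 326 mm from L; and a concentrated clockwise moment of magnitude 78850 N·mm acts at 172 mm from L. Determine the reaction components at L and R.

L_x = -181.9 N, L_y = 284.8 N, R_y = 1447 N

Resultant of the distributed load: 3.9 × 207 = 807.3 N at 224.5 mm from L.
Moments about L: R_y·370 − 170·298 − (3.9·207)·224.5 − 210·sin30°·123 − 650·326 − 78850 = 0 → R_y = 535563.85/370 = 1447.47 ≈ 1447 N.
ΣF_y = 0: L_y + 1447.47 − 170 − 3.9·207 − 210·sin30° − 650 = 0 → L_y = 284.8 N.
ΣF_x = 0: L_x + 210·cos30° = 0 → L_x = -181.9 N.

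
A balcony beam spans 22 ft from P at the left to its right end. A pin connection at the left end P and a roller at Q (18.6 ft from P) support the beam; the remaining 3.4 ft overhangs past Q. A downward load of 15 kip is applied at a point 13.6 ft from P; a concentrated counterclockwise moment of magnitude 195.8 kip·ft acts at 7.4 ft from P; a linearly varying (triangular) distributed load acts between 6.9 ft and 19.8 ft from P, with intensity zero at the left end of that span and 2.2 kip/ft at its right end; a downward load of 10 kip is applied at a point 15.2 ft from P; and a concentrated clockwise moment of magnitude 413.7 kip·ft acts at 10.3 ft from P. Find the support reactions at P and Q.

P_x = 0, P_y = -3.490 kip, Q_y = 42.68 kip

Resultant of the triangular load: ½ × 2.2 × 12.9 = 14.19 kip, acting at 15.5 ft from P (one-third of the span from the peak).
ΣM about P: Q_y·18.6 − 15·13.6 + 195.8 − (½·2.2·12.9)·15.5 − 10·15.2 − 413.7 = 0 → Q_y = 793.845/18.6 = 42.6798 ≈ 42.68 kip.
ΣF_y = 0: P_y + 42.6798 − 15 − ½·2.2·12.9 − 10 = 0 → P_y = -3.490 kip.
ΣF_x = 0: no horizontal applied forces, so P_x = 0.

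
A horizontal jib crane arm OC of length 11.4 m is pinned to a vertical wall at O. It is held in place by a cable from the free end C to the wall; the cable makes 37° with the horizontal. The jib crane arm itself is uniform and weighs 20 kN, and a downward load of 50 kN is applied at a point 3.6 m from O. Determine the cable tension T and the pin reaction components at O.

ΣM about O: T·sin37°·11.4 − 20·5.7 − 50·3.6 = 0 → T = 294/(11.4·0.601815) = 42.8528 ≈ 42.85 kN.
ΣF_x = 0: O_x − T·cos37° = 0 → O_x = 42.8528 × 0.798636 = 34.22 kN.
ΣF_y = 0: O_y + T·sin37° − 20 − 50 = 0 → O_y = 70 − 42.8528 × 0.601815 = 44.21 kN.

T = 42.85 kN, O_x = 34.22 kN, O_y = 44.21 kN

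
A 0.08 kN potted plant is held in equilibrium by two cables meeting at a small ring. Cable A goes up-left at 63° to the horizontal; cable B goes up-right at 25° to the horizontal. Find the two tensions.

ΣF_x = 0: −T_A·cos63° + T_B·cos25° = 0 → T_B = 0.500923·T_A.
ΣF_y = 0: T_A·sin63° + T_B·sin25° = 0.08.
Substitute: T_A·(0.891007 + 0.500923·0.422618) = 0.08 → T_A = 0.0725488 ≈ 0.07255 kN.
Then T_B = 0.500923 × 0.0725488 = 0.03634 kN.

T_A = 0.07255 kN, T_B = 0.03634 kN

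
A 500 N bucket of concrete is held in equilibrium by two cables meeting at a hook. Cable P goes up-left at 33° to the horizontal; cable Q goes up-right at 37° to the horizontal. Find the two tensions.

ΣF_x = 0: −T_P·cos33° + T_Q·cos37° = 0 → T_Q = 1.05013·T_P.
ΣF_y = 0: T_P·sin33° + T_Q·sin37° = 500.
Substitute: T_P·(0.544639 + 1.05013·0.601815) = 500 → T_P = 424.945 ≈ 424.9 N.
Then T_Q = 1.05013 × 424.945 = 446.2 N.

T_P = 424.9 N, T_Q = 446.2 N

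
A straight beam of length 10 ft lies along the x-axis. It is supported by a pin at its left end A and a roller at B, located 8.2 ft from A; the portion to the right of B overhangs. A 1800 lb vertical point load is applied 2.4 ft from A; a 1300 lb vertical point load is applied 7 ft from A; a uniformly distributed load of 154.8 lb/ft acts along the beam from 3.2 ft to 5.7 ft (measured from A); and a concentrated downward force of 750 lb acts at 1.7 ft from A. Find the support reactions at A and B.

Resultant of the distributed load: 154.8 × 2.5 = 387 lb at 4.45 ft from A.
ΣM about A: B_y·8.2 − 1800·2.4 − 1300·7 − (154.8·2.5)·4.45 − 750·1.7 = 0 → B_y = 16417.15/8.2 = 2002.09 ≈ 2002 lb.
ΣF_y = 0: A_y + 2002.09 − 1800 − 1300 − 154.8·2.5 − 750 = 0 → A_y = 2235 lb.
ΣF_x = 0: no horizontal applied forces, so A_x = 0.

A_x = 0, A_y = 2235 lb, B_y = 2002 lb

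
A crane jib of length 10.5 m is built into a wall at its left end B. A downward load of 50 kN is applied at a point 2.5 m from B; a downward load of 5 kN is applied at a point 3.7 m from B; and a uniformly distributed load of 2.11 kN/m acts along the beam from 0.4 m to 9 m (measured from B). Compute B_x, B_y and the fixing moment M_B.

Resultant of the distributed load: 2.11 × 8.6 = 18.146 kN at 4.7 m from B.
ΣF_x = 0: B_x = 0.
ΣF_y = 0: B_y − 50 − 5 − 2.11·8.6 = 0 → B_y = 73.15 kN.
ΣM about B: M_B − 50·2.5 − 5·3.7 − (2.11·8.6)·4.7 = 0 → M_B = 228.8 kN·m.

B_x = 0, B_y = 73.15 kN, M_B = 228.8 kN·m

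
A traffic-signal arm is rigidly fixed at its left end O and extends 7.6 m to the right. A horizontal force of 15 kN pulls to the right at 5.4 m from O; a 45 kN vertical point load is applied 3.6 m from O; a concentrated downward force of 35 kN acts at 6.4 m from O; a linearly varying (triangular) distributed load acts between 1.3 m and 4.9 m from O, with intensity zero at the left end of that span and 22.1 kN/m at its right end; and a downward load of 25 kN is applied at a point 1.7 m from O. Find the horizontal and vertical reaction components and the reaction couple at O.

Resultant of the triangular load: ½ × 22.1 × 3.6 = 39.78 kN, acting at 3.7 m from O (one-third of the span from the peak).
ΣF_x = 0: O_x + 15 = 0 → O_x = -15.00 kN.
ΣF_y = 0: O_y − 45 − 35 − ½·22.1·3.6 − 25 = 0 → O_y = 144.8 kN.
ΣM about O: M_O − 45·3.6 − 35·6.4 − (½·22.1·3.6)·3.7 − 25·1.7 = 0 → M_O = 575.7 kN·m.

O_x = -15.00 kN, O_y = 144.8 kN, M_O = 575.7 kN·m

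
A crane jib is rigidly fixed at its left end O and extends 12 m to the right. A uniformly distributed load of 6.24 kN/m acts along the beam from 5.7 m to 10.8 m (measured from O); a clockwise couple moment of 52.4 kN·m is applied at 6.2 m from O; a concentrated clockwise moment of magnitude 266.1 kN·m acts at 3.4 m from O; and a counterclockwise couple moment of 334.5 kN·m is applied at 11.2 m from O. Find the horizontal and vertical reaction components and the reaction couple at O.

O_x = 0, O_y = 31.82 kN, M_O = 246.5 kN·m

Resultant of the distributed load: 6.24 × 5.1 = 31.824 kN at 8.25 m from O.
ΣF_x = 0: O_x = 0.
ΣF_y = 0: O_y − 6.24·5.1 = 0 → O_y = 31.82 kN.
ΣM about O: M_O − (6.24·5.1)·8.25 − 52.4 − 266.1 + 334.5 = 0 → M_O = 246.5 kN·m.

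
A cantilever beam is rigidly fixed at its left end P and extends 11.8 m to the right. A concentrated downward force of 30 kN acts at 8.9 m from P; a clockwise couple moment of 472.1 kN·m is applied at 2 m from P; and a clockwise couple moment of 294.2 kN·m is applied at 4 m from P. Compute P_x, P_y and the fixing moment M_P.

ΣF_x = 0: P_x = 0.
ΣF_y = 0: P_y − 30 = 0 → P_y = 30.00 kN.
ΣM about P: M_P − 30·8.9 − 472.1 − 294.2 = 0 → M_P = 1033 kN·m.

P_x = 0, P_y = 30.00 kN, M_P = 1033 kN·m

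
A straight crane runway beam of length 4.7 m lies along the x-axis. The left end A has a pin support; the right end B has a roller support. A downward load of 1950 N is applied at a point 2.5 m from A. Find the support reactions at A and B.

Taking moments about A: B_y·4.7 − 1950·2.5 = 0 → B_y = 4875/4.7 = 1037.23 ≈ 1037 N.
ΣF_y = 0: A_y + 1037.23 − 1950 = 0 → A_y = 912.8 N.
ΣF_x = 0: no horizontal applied forces, so A_x = 0.

A_x = 0, A_y = 912.8 N, B_y = 1037 N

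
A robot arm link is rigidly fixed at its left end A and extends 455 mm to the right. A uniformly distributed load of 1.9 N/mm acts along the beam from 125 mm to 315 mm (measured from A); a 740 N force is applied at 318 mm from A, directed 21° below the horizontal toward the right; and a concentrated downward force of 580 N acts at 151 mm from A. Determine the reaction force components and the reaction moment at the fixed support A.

A_x = -690.8 N, A_y = 1206 N, M_A = 251300 N·mm

Resultant of the distributed load: 1.9 × 190 = 361 N at 220 mm from A.
ΣF_x = 0: A_x + 740·cos21° = 0 → A_x = -690.8 N.
ΣF_y = 0: A_y − 1.9·190 − 740·sin21° − 580 = 0 → A_y = 1206 N.
ΣM about A: M_A − (1.9·190)·220 − 740·sin21°·318 − 580·151 = 0 → M_A = 251300 N·mm.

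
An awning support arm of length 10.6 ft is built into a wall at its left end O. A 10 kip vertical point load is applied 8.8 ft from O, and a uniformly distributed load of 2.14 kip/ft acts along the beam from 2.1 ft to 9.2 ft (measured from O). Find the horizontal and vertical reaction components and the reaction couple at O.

Resultant of the distributed load: 2.14 × 7.1 = 15.194 kip at 5.65 ft from O.
ΣF_x = 0: O_x = 0.
ΣF_y = 0: O_y − 10 − 2.14·7.1 = 0 → O_y = 25.19 kip.
ΣM about O: M_O − 10·8.8 − (2.14·7.1)·5.65 = 0 → M_O = 173.8 kip·ft.

O_x = 0, O_y = 25.19 kip, M_O = 173.8 kip·ft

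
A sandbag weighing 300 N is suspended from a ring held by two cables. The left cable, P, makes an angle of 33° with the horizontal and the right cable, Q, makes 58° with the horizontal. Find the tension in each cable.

ΣF_x = 0: −T_P·cos33° + T_Q·cos58° = 0 → T_Q = 1.58264·T_P.
ΣF_y = 0: T_P·sin33° + T_Q·sin58° = 300.
Substitute: T_P·(0.544639 + 1.58264·0.848048) = 300 → T_P = 159.0 N.
Then T_Q = 1.58264 × 159 = 251.6 N.

T_P = 159.0 N, T_Q = 251.6 N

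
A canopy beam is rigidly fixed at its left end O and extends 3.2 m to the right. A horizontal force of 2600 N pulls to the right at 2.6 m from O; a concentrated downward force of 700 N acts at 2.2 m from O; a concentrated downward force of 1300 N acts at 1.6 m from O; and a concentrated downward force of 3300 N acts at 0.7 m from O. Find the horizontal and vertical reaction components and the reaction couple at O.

O_x = -2600 N, O_y = 5300 N, M_O = 5930 N·m

ΣF_x = 0: O_x + 2600 = 0 → O_x = -2600 N.
ΣF_y = 0: O_y − 700 − 1300 − 3300 = 0 → O_y = 5300 N.
ΣM about O: M_O − 700·2.2 − 1300·1.6 − 3300·0.7 = 0 → M_O = 5930 N·m.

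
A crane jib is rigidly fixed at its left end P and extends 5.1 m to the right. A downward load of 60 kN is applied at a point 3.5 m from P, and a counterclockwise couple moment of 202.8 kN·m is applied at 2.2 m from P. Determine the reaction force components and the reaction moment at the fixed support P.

P_x = 0, P_y = 60.00 kN, M_P = 7.200 kN·m

ΣF_x = 0: P_x = 0.
ΣF_y = 0: P_y − 60 = 0 → P_y = 60.00 kN.
ΣM about P: M_P − 60·3.5 + 202.8 = 0 → M_P = 7.200 kN·m.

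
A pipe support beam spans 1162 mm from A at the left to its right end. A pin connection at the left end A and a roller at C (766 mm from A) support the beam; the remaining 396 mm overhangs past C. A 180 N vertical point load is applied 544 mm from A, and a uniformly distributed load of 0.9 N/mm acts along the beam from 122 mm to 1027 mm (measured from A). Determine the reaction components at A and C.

Resultant of the distributed load: 0.9 × 905 = 814.5 N at 574.5 mm from A.
Taking moments about A: C_y·766 − 180·544 − (0.9·905)·574.5 = 0 → C_y = 565850.25/766 = 738.708 ≈ 738.7 N.
ΣF_y = 0: A_y + 738.708 − 180 − 0.9·905 = 0 → A_y = 255.8 N.
ΣF_x = 0: no horizontal applied forces, so A_x = 0.

A_x = 0, A_y = 255.8 N, C_y = 738.7 N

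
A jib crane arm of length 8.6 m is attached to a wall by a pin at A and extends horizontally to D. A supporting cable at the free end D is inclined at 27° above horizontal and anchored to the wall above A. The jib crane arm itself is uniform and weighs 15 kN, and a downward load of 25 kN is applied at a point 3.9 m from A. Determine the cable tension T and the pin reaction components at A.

ΣM about A: T·sin27°·8.6 − 15·4.3 − 25·3.9 = 0 → T = 162/(8.6·0.45399) = 41.4926 ≈ 41.49 kN.
ΣF_x = 0: A_x − T·cos27° = 0 → A_x = 41.4926 × 0.891007 = 36.97 kN.
ΣF_y = 0: A_y + T·sin27° − 15 − 25 = 0 → A_y = 40 − 41.4926 × 0.45399 = 21.16 kN.

T = 41.49 kN, A_x = 36.97 kN, A_y = 21.16 kN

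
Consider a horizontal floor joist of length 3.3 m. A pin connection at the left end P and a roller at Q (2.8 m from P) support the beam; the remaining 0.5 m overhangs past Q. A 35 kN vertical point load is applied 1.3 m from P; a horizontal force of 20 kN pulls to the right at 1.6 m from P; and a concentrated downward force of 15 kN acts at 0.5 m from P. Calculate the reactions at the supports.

ΣM about P: Q_y·2.8 − 35·1.3 − 15·0.5 = 0 → Q_y = 53/2.8 = 18.9286 ≈ 18.93 kN.
ΣF_y = 0: P_y + 18.9286 − 35 − 15 = 0 → P_y = 31.07 kN.
ΣF_x = 0: P_x + 20 = 0 → P_x = -20.00 kN.

P_x = -20.00 kN, P_y = 31.07 kN, Q_y = 18.93 kN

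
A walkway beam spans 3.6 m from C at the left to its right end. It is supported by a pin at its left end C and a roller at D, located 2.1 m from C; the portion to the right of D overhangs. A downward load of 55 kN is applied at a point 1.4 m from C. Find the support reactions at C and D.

C_x = 0, C_y = 18.33 kN, D_y = 36.67 kN

Taking moments about C: D_y·2.1 − 55·1.4 = 0 → D_y = 77/2.1 = 36.6667 ≈ 36.67 kN.
ΣF_y = 0: C_y + 36.6667 − 55 = 0 → C_y = 18.33 kN.
ΣF_x = 0: no horizontal applied forces, so C_x = 0.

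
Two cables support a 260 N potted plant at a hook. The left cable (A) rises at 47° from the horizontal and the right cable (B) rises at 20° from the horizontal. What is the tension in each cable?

T_A = 265.4 N, T_B = 192.6 N

ΣF_x = 0: −T_A·cos47° + T_B·cos20° = 0 → T_B = 0.725767·T_A.
ΣF_y = 0: T_A·sin47° + T_B·sin20° = 260.
Substitute: T_A·(0.731354 + 0.725767·0.34202) = 260 → T_A = 265.42 ≈ 265.4 N.
Then T_B = 0.725767 × 265.42 = 192.6 N.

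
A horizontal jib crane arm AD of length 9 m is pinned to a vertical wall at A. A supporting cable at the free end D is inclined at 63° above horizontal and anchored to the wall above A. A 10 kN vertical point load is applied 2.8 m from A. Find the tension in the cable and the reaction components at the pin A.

T = 3.492 kN, A_x = 1.585 kN, A_y = 6.889 kN

ΣM about A: T·sin63°·9 − 10·2.8 = 0 → T = 28/(9·0.891007) = 3.49168 ≈ 3.492 kN.
ΣF_x = 0: A_x − T·cos63° = 0 → A_x = 3.49168 × 0.45399 = 1.585 kN.
ΣF_y = 0: A_y + T·sin63° − 10 = 0 → A_y = 10 − 3.49168 × 0.891007 = 6.889 kN.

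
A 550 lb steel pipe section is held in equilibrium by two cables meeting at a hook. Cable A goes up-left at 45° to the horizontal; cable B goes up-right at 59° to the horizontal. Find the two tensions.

ΣF_x = 0: −T_A·cos45° + T_B·cos59° = 0 → T_B = 1.37292·T_A.
ΣF_y = 0: T_A·sin45° + T_B·sin59° = 550.
Substitute: T_A·(0.707107 + 1.37292·0.857167) = 550 → T_A = 291.943 ≈ 291.9 lb.
Then T_B = 1.37292 × 291.943 = 400.8 lb.

T_A = 291.9 lb, T_B = 400.8 lb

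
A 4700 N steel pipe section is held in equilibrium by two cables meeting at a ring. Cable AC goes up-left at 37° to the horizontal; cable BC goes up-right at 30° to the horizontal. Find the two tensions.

ΣF_x = 0: −T_AC·cos37° + T_BC·cos30° = 0 → T_BC = 0.922185·T_AC.
ΣF_y = 0: T_AC·sin37° + T_BC·sin30° = 4700.
Substitute: T_AC·(0.601815 + 0.922185·0.5) = 4700 → T_AC = 4421.83 ≈ 4422 N.
Then T_BC = 0.922185 × 4421.83 = 4078 N.

T_AC = 4422 N, T_BC = 4078 N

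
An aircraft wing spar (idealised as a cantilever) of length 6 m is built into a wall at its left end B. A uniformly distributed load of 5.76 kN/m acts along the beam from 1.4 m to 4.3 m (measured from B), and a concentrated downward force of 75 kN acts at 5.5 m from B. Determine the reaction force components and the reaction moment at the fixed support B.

Resultant of the distributed load: 5.76 × 2.9 = 16.704 kN at 2.85 m from B.
ΣF_x = 0: B_x = 0.
ΣF_y = 0: B_y − 5.76·2.9 − 75 = 0 → B_y = 91.70 kN.
ΣM about B: M_B − (5.76·2.9)·2.85 − 75·5.5 = 0 → M_B = 460.1 kN·m.

B_x = 0, B_y = 91.70 kN, M_B = 460.1 kN·m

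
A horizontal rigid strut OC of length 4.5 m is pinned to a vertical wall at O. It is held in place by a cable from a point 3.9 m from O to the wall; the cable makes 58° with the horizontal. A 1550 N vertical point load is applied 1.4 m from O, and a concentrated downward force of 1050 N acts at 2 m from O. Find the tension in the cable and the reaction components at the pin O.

T = 1291 N, O_x = 684.2 N, O_y = 1505 N

ΣM about O: T·sin58°·3.9 − 1550·1.4 − 1050·2 = 0 → T = 4270/(3.9·0.848048) = 1291.05 ≈ 1291 N.
ΣF_x = 0: O_x − T·cos58° = 0 → O_x = 1291.05 × 0.529919 = 684.2 N.
ΣF_y = 0: O_y + T·sin58° − 1550 − 1050 = 0 → O_y = 2600 − 1291.05 × 0.848048 = 1505 N.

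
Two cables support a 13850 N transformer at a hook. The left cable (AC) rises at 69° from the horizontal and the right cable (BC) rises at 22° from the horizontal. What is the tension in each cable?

ΣF_x = 0: −T_AC·cos69° + T_BC·cos22° = 0 → T_BC = 0.386512·T_AC.
ΣF_y = 0: T_AC·sin69° + T_BC·sin22° = 13850.
Substitute: T_AC·(0.93358 + 0.386512·0.374607) = 13850 → T_AC = 12843.5 ≈ 12840 N.
Then T_BC = 0.386512 × 12843.5 = 4964 N.

T_AC = 12840 N, T_BC = 4964 N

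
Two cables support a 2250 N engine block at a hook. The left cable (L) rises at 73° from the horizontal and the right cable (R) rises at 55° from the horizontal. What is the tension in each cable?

ΣF_x = 0: −T_L·cos73° + T_R·cos55° = 0 → T_R = 0.509735·T_L.
ΣF_y = 0: T_L·sin73° + T_R·sin55° = 2250.
Substitute: T_L·(0.956305 + 0.509735·0.819152) = 2250 → T_L = 1637.73 ≈ 1638 N.
Then T_R = 0.509735 × 1637.73 = 834.8 N.

T_L = 1638 N, T_R = 834.8 N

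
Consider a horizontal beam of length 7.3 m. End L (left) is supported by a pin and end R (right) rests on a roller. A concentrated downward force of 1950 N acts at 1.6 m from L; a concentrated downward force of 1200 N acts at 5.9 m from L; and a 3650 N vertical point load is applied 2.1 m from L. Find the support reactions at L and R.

L_x = 0, L_y = 4353 N, R_y = 2447 N

Moments about L: R_y·7.3 − 1950·1.6 − 1200·5.9 − 3650·2.1 = 0 → R_y = 17865/7.3 = 2447.26 ≈ 2447 N.
ΣF_y = 0: L_y + 2447.26 − 1950 − 1200 − 3650 = 0 → L_y = 4353 N.
ΣF_x = 0: no horizontal applied forces, so L_x = 0.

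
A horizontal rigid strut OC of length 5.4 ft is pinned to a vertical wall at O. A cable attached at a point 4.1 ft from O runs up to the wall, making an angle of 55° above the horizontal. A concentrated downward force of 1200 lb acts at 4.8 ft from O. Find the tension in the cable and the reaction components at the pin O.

T = 1715 lb, O_x = 983.7 lb, O_y = -204.9 lb

ΣM about O: T·sin55°·4.1 − 1200·4.8 = 0 → T = 5760/(4.1·0.819152) = 1715.04 ≈ 1715 lb.
ΣF_x = 0: O_x − T·cos55° = 0 → O_x = 1715.04 × 0.573576 = 983.7 lb.
ΣF_y = 0: O_y + T·sin55° − 1200 = 0 → O_y = 1200 − 1715.04 × 0.819152 = -204.9 lb.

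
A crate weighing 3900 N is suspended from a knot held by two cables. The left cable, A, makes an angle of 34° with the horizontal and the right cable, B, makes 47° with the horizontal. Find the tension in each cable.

ΣF_x = 0: −T_A·cos34° + T_B·cos47° = 0 → T_B = 1.2156·T_A.
ΣF_y = 0: T_A·sin34° + T_B·sin47° = 3900.
Substitute: T_A·(0.559193 + 1.2156·0.731354) = 3900 → T_A = 2692.95 ≈ 2693 N.
Then T_B = 1.2156 × 2692.95 = 3274 N.

T_A = 2693 N, T_B = 3274 N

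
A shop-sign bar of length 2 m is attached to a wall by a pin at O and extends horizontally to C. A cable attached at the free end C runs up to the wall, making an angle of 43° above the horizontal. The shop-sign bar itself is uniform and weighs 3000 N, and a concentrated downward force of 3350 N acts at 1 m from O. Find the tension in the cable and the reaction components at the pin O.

T = 4655 N, O_x = 3405 N, O_y = 3175 N

ΣM about O: T·sin43°·2 − 3000·1 − 3350·1 = 0 → T = 6350/(2·0.681998) = 4655.44 ≈ 4655 N.
ΣF_x = 0: O_x − T·cos43° = 0 → O_x = 4655.44 × 0.731354 = 3405 N.
ΣF_y = 0: O_y + T·sin43° − 3000 − 3350 = 0 → O_y = 6350 − 4655.44 × 0.681998 = 3175 N.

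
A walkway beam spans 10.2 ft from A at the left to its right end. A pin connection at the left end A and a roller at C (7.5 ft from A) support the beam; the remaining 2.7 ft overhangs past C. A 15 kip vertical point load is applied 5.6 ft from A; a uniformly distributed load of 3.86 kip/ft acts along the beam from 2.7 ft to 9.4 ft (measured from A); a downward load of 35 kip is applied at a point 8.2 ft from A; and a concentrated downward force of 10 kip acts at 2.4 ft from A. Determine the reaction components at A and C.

Resultant of the distributed load: 3.86 × 6.7 = 25.862 kip at 6.05 ft from A.
Moments about A: C_y·7.5 − 15·5.6 − (3.86·6.7)·6.05 − 35·8.2 − 10·2.4 = 0 → C_y = 551.4651/7.5 = 73.5287 ≈ 73.53 kip.
ΣF_y = 0: A_y + 73.5287 − 15 − 3.86·6.7 − 35 − 10 = 0 → A_y = 12.33 kip.
ΣF_x = 0: no horizontal applied forces, so A_x = 0.

A_x = 0, A_y = 12.33 kip, C_y = 73.53 kip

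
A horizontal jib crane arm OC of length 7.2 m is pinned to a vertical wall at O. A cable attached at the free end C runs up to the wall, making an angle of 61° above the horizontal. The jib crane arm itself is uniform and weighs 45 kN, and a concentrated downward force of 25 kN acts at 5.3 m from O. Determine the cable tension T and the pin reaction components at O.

ΣM about O: T·sin61°·7.2 − 45·3.6 − 25·5.3 = 0 → T = 294.5/(7.2·0.87462) = 46.7663 ≈ 46.77 kN.
ΣF_x = 0: O_x − T·cos61° = 0 → O_x = 46.7663 × 0.48481 = 22.67 kN.
ΣF_y = 0: O_y + T·sin61° − 45 − 25 = 0 → O_y = 70 − 46.7663 × 0.87462 = 29.10 kN.

T = 46.77 kN, O_x = 22.67 kN, O_y = 29.10 kN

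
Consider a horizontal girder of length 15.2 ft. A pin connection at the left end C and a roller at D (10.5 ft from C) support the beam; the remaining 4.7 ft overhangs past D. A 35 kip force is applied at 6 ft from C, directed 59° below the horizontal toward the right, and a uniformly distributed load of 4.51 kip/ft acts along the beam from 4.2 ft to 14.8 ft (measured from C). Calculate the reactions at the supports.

Resultant of the distributed load: 4.51 × 10.6 = 47.806 kip at 9.5 ft from C.
Moments about C: D_y·10.5 − 35·sin59°·6 − (4.51·10.6)·9.5 = 0 → D_y = 634.162/10.5 = 60.3964 ≈ 60.40 kip.
ΣF_y = 0: C_y + 60.3964 − 35·sin59° − 4.51·10.6 = 0 → C_y = 17.41 kip.
ΣF_x = 0: C_x + 35·cos59° = 0 → C_x = -18.03 kip.

C_x = -18.03 kip, C_y = 17.41 kip, D_y = 60.40 kip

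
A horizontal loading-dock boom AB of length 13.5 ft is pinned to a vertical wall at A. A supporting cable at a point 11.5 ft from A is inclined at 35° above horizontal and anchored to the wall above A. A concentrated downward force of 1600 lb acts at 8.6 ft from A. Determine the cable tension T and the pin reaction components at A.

T = 2086 lb, A_x = 1709 lb, A_y = 403.5 lb

ΣM about A: T·sin35°·11.5 − 1600·8.6 = 0 → T = 13760/(11.5·0.573576) = 2086.07 ≈ 2086 lb.
ΣF_x = 0: A_x − T·cos35° = 0 → A_x = 2086.07 × 0.819152 = 1709 lb.
ΣF_y = 0: A_y + T·sin35° − 1600 = 0 → A_y = 1600 − 2086.07 × 0.573576 = 403.5 lb.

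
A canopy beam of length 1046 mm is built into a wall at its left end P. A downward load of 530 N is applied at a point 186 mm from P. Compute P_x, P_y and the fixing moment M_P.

ΣF_x = 0: P_x = 0.
ΣF_y = 0: P_y − 530 = 0 → P_y = 530.0 N.
ΣM about P: M_P − 530·186 = 0 → M_P = 98580 N·mm.

P_x = 0, P_y = 530.0 N, M_P = 98580 N·mm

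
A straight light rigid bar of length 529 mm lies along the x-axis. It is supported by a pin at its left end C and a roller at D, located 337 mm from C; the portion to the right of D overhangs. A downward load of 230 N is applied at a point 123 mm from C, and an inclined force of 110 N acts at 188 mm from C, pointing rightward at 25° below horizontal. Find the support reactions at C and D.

ΣM about C: D_y·337 − 230·123 − 110·sin25°·188 = 0 → D_y = 37029.7/337 = 109.88 ≈ 109.9 N.
ΣF_y = 0: C_y + 109.88 − 230 − 110·sin25° = 0 → C_y = 166.6 N.
ΣF_x = 0: C_x + 110·cos25° = 0 → C_x = -99.69 N.

C_x = -99.69 N, C_y = 166.6 N, D_y = 109.9 N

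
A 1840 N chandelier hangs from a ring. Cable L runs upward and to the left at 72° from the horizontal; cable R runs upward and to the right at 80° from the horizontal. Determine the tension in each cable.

T_L = 680.6 N, T_R = 1211 N

ΣF_x = 0: −T_L·cos72° + T_R·cos80° = 0 → T_R = 1.77956·T_L.
ΣF_y = 0: T_L·sin72° + T_R·sin80° = 1840.
Substitute: T_L·(0.951057 + 1.77956·0.984808) = 1840 → T_L = 680.579 ≈ 680.6 N.
Then T_R = 1.77956 × 680.579 = 1211 N.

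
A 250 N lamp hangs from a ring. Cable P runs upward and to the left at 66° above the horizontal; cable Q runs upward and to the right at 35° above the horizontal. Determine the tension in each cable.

T_P = 208.6 N, T_Q = 103.6 N

ΣF_x = 0: −T_P·cos66° + T_Q·cos35° = 0 → T_Q = 0.496534·T_P.
ΣF_y = 0: T_P·sin66° + T_Q·sin35° = 250.
Substitute: T_P·(0.913545 + 0.496534·0.573576) = 250 → T_P = 208.621 ≈ 208.6 N.
Then T_Q = 0.496534 × 208.621 = 103.6 N.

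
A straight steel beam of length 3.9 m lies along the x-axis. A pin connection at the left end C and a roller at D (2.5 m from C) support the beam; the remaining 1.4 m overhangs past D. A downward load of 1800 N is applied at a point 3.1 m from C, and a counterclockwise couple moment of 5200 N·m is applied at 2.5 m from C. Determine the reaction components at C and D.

C_x = 0, C_y = 1648 N, D_y = 152.0 N

Moments about C: D_y·2.5 − 1800·3.1 + 5200 = 0 → D_y = 380/2.5 = 152.0 N.
ΣF_y = 0: C_y + 152 − 1800 = 0 → C_y = 1648 N.
ΣF_x = 0: no horizontal applied forces, so C_x = 0.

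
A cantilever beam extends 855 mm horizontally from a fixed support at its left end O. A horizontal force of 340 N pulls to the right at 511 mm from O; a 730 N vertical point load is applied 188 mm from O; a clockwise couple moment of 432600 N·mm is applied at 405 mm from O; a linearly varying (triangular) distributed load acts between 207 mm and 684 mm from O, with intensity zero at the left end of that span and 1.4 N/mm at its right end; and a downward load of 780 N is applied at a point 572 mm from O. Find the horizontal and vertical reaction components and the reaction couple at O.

O_x = -340.0 N, O_y = 1844 N, M_O = 1191000 N·mm

Resultant of the triangular load: ½ × 1.4 × 477 = 333.9 N, acting at 525 mm from O (one-third of the span from the peak).
ΣF_x = 0: O_x + 340 = 0 → O_x = -340.0 N.
ΣF_y = 0: O_y − 730 − ½·1.4·477 − 780 = 0 → O_y = 1844 N.
ΣM about O: M_O − 730·188 − 432600 − (½·1.4·477)·525 − 780·572 = 0 → M_O = 1191000 N·mm.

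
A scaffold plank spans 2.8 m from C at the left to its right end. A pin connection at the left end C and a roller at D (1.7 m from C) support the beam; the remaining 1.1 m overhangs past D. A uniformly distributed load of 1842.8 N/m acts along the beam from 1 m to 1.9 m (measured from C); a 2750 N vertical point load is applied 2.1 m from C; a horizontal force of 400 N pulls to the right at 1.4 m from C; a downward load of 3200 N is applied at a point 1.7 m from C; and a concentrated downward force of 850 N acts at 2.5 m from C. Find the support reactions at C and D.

Resultant of the distributed load: 1842.8 × 0.9 = 1658.52 N at 1.45 m from C.
Moments about C: D_y·1.7 − (1842.8·0.9)·1.45 − 2750·2.1 − 3200·1.7 − 850·2.5 = 0 → D_y = 15744.854/1.7 = 9261.68 ≈ 9262 N.
ΣF_y = 0: C_y + 9261.68 − 1842.8·0.9 − 2750 − 3200 − 850 = 0 → C_y = -803.2 N.
ΣF_x = 0: C_x + 400 = 0 → C_x = -400.0 N.

C_x = -400.0 N, C_y = -803.2 N, D_y = 9262 N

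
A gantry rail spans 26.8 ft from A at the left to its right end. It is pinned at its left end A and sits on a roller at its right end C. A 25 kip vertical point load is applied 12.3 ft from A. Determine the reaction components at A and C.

Moments about A: C_y·26.8 − 25·12.3 = 0 → C_y = 307.5/26.8 = 11.4739 ≈ 11.47 kip.
ΣF_y = 0: A_y + 11.4739 − 25 = 0 → A_y = 13.53 kip.
ΣF_x = 0: no horizontal applied forces, so A_x = 0.

A_x = 0, A_y = 13.53 kip, C_y = 11.47 kip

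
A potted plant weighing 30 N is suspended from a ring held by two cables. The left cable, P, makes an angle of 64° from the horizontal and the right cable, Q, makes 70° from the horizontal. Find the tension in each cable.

ΣF_x = 0: −T_P·cos64° + T_Q·cos70° = 0 → T_Q = 1.28171·T_P.
ΣF_y = 0: T_P·sin64° + T_Q·sin70° = 30.
Substitute: T_P·(0.898794 + 1.28171·0.939693) = 30 → T_P = 14.2639 ≈ 14.26 N.
Then T_Q = 1.28171 × 14.2639 = 18.28 N.

T_P = 14.26 N, T_Q = 18.28 N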